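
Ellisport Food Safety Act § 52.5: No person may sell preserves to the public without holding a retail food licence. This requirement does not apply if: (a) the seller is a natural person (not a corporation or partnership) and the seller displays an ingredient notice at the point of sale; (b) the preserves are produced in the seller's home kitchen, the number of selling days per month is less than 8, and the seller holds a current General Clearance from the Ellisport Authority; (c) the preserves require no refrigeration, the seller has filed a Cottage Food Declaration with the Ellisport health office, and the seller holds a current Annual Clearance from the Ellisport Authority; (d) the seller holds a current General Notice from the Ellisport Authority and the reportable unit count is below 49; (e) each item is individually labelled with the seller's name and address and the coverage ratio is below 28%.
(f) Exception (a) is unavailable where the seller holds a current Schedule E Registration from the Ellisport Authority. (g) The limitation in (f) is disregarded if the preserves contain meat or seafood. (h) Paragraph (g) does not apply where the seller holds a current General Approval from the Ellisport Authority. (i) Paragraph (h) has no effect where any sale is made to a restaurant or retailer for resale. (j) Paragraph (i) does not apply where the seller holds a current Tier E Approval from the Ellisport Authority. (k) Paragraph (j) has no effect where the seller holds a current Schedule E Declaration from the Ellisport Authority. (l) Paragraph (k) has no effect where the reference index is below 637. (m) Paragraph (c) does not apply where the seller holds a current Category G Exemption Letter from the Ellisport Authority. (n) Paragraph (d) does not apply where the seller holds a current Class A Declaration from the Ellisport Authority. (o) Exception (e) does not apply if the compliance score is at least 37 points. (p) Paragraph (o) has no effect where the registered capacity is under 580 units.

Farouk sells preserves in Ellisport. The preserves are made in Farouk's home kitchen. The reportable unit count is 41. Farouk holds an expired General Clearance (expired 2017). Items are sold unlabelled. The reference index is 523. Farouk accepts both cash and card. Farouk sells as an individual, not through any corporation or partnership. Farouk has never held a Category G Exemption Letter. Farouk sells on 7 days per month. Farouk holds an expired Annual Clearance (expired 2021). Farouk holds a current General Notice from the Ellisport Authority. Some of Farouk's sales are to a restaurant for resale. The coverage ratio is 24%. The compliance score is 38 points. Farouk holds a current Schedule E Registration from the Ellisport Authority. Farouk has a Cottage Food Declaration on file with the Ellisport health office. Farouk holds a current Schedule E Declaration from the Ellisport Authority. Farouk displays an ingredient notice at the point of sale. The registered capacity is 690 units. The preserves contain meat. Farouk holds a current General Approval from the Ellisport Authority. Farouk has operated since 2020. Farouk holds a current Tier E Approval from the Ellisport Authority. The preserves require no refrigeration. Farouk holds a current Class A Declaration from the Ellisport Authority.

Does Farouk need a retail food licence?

Exception (a)'s conditions are all satisfied: the seller is a natural person; an ingredient notice is displayed. But: (f) is triggered — a current Schedule E Registration is held. (g) is engaged (the preserves contain meat), but is set aside by (h): (h) operates against (g): a current General Approval is held. (i) would limit (h) — some sales are to a restaurant for resale — but (j) sets (i) aside: (j) is triggered — a current Tier E Approval is held. (k) would limit (j) — a current Schedule E Declaration is held — but (l) sets (k) aside: (l) operates against (k): the reference index is 523, below the 637 limit. (a) is therefore removed.
Exception (b) does not apply: no current General Clearance is held.
Exception (c) requires that the seller holds a current Annual Clearance from the Ellisport Authority; but the Annual Clearance is not current, so (c) is unavailable.
Exception (d) is satisfied on its face — a current General Notice is held; the reportable unit count is 41, below the 49 limit. Turning to paragraph (n): (n) is triggered — a current Class A Declaration is held. So (d) is unavailable.
Exception (e) fails — items are sold unlabelled.
No exception displaces § 52.5.

Yes — Farouk must hold a retail food licence.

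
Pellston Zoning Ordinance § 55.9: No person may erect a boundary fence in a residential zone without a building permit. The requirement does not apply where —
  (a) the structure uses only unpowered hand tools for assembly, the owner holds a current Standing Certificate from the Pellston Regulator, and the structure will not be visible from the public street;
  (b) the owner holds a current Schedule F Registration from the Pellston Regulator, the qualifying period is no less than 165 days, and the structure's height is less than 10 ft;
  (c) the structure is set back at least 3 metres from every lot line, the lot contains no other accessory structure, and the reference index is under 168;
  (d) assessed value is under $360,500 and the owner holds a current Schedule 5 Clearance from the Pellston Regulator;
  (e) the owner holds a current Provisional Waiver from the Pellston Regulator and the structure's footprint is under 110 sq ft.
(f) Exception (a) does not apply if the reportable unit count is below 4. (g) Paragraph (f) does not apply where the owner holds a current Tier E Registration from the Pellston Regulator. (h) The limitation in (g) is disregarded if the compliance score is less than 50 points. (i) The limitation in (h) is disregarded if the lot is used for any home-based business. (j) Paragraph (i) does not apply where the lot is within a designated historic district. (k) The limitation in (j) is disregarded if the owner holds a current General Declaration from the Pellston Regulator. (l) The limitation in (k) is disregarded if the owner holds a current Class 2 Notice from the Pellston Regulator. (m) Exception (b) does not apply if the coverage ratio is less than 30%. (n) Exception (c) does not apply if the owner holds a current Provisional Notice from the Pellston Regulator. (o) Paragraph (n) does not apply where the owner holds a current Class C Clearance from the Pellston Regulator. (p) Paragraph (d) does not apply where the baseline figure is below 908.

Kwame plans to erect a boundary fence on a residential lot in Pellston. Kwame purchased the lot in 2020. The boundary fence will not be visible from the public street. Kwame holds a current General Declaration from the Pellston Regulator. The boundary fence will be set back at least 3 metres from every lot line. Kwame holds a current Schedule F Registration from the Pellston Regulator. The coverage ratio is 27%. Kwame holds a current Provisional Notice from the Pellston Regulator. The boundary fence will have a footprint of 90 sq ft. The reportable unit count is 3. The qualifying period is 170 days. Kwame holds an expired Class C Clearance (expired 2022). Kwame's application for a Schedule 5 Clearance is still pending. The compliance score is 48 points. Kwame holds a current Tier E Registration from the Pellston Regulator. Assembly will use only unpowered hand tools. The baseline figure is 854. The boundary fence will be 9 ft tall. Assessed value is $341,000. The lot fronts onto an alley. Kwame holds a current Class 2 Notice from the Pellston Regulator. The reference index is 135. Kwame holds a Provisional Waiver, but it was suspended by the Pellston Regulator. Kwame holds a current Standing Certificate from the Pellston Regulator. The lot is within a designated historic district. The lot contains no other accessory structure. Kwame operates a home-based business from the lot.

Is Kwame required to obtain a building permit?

Yes — Kwame must obtain a building permit.

Exception (a)'s conditions are all satisfied: assembly uses only hand tools; a current Standing Certificate is held; the structure will not be visible from the street. But applying paragraphs (f)–(l): (f) is engaged — the reportable unit count is 3, below the 4 limit. (g) would limit (f) — a current Tier E Registration is held — but (h) sets (g) aside: (h) operates against (g): the compliance score is 48 points, less than the 50 points limit. (i) operates (a home-based business operates on the lot), but is set aside by (j): (j) is triggered — the lot is in a historic district. (k) is triggered (a current General Declaration is held), but yields to (l): (l) operates against (k): a current Class 2 Notice is held. Exception (a) does not apply.
Exception (b)'s conditions are all satisfied: a current Schedule F Registration is held; the qualifying period is 170 days, meeting the 165 days threshold; the structure's height is 9 ft, less than the 10 ft limit. But: (m) applies — the coverage ratio is 27%, less than the 30% limit. (b) is therefore removed.
Exception (c): the setback is at least 3 m on every side; the lot has no other accessory structure; the reference index is 135, under the 168 limit — every condition holds. However, paragraphs (n)–(o) must be considered: (n) is engaged — a current Provisional Notice is held. (o) is not triggered (no current Class C Clearance is held), so (n) stands. Exception (c) does not apply.
Exception (d) requires that the owner holds a current Schedule 5 Clearance from the Pellston Regulator; but the Schedule 5 Clearance is not current, so (d) is unavailable.
Exception (e) fails — the Provisional Waiver is not current.
No exception displaces § 55.9.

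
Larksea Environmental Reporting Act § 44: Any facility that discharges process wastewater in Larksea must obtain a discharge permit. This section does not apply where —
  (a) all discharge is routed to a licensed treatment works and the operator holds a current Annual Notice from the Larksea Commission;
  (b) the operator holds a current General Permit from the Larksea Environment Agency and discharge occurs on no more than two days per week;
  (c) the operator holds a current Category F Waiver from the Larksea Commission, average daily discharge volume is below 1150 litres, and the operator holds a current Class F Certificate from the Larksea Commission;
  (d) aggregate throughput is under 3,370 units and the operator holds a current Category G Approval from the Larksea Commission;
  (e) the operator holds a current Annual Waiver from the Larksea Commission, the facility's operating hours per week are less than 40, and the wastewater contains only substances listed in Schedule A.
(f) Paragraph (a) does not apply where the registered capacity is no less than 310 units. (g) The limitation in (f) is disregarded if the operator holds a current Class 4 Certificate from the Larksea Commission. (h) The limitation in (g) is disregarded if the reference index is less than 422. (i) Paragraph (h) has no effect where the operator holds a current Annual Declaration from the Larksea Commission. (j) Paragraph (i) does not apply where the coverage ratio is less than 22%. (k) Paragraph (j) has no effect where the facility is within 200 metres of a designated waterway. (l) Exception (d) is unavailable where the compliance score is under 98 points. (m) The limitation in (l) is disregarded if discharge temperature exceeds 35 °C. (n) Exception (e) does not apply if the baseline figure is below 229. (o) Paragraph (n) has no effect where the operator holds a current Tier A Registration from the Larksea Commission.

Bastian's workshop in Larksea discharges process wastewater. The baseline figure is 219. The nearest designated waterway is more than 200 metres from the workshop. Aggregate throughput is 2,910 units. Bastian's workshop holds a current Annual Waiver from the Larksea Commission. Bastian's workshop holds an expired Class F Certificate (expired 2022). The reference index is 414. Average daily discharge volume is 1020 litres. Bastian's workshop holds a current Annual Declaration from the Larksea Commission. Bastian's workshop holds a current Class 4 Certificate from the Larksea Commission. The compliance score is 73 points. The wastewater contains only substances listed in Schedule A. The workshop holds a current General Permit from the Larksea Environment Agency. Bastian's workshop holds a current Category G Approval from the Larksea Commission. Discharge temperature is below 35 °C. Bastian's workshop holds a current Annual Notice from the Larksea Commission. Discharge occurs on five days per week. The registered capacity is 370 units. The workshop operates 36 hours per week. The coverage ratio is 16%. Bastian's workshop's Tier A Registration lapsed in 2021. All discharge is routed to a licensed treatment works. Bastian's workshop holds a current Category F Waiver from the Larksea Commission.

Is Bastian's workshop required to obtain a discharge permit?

Exception (a) is satisfied on its face — discharge is routed to a licensed treatment works; a current Annual Notice is held. But applying paragraphs (f)–(k): (f) applies — the registered capacity is 370 units, meeting the 310 units threshold. (g) would limit (f) — a current Class 4 Certificate is held — but (h) sets (g) aside: (h) operates — the reference index is 414, less than the 422 limit. (i) would limit (h) — a current Annual Declaration is held — but (j) sets (i) aside: (j) operates against (i): the coverage ratio is 16%, less than the 22% limit. (k) does not operate here (the workshop is more than 200 m from any designated waterway), so (j) stands. (a) is therefore removed.
Exception (b) fails — discharge occurs on five days per week.
Exception (c) requires that the operator holds a current Class F Certificate from the Larksea Commission; but the Class F Certificate is not current, so (c) is unavailable.
Exception (d): aggregate throughput is 2,910 units, under the 3,370 units limit; a current Category G Approval is held — every condition holds. However, paragraphs (l)–(m) must be considered: (l) operates against (d): the compliance score is 73 points, under the 98 points limit. (m) does not operate here (discharge temperature is below 35 °C), so (l) stands. Exception (d) does not apply.
All of (e)'s requirements are met (a current Annual Waiver is held; the facility's operating hours per week are 36, less than the 40 limit; the wastewater is Schedule-A-only). But: (n) operates against (e): the baseline figure is 219, below the 229 limit. (o), which would lift (n), is not engaged — no current Tier A Registration is held. (e) is therefore removed.
Every exception is unavailable, so the rule governs.

Yes — Bastian's workshop must obtain a discharge permit.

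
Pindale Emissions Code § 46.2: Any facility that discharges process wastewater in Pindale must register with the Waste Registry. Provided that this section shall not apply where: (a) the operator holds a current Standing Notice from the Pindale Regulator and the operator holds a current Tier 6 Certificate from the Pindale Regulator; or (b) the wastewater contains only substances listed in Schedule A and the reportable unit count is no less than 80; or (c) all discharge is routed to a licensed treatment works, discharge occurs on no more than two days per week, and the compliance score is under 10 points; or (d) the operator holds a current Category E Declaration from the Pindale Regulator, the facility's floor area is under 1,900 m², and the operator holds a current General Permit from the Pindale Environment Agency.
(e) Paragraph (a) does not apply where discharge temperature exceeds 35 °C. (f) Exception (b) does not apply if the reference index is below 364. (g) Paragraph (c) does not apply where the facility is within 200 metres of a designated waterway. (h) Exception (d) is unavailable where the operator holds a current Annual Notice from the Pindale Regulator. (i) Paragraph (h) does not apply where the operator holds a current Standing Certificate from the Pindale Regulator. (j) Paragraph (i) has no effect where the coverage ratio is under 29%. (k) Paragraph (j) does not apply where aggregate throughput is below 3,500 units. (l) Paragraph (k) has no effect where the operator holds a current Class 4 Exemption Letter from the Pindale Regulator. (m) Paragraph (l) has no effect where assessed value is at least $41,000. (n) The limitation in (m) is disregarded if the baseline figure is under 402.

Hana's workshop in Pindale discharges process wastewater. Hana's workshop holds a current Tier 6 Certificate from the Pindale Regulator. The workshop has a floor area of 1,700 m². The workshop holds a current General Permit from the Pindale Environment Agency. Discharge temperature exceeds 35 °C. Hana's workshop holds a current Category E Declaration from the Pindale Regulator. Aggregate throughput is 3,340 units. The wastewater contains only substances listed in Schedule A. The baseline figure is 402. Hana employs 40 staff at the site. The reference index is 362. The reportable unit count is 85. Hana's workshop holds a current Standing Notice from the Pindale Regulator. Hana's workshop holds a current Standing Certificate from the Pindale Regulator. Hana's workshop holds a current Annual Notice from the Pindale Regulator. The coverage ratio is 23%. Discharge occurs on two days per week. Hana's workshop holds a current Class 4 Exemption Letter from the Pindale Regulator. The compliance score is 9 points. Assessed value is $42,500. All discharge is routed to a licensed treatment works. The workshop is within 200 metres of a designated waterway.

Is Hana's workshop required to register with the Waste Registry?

All of (a)'s requirements are met (a current Standing Notice is held; a current Tier 6 Certificate is held). But: (e) is engaged — discharge temperature exceeds 35 °C. So (a) is unavailable.
Exception (b)'s conditions are all satisfied: the wastewater is Schedule-A-only; the reportable unit count is 85, meeting the 80 threshold. However, paragraph (f) must be considered: (f) is triggered — the reference index is 362, below the 364 limit. Exception (b) does not apply.
Exception (c): discharge is routed to a licensed treatment works; discharge occurs on no more than two days per week; the compliance score is 9 points, under the 10 points limit — every condition holds. But: (g) operates against (c): the workshop is within 200 m of a designated waterway. So (c) is unavailable.
All of (d)'s requirements are met (a current Category E Declaration is held; the facility's floor area is 1,700 m², under the 1,900 m² limit; a current General Permit is held). As to paragraphs (h)–(n): (h) operates (a current Annual Notice is held), but is overridden by (i): (i) operates against (h): a current Standing Certificate is held. (j) is engaged (the coverage ratio is 23%, under the 29% limit), but is set aside by (k): (k) is engaged — aggregate throughput is 3,340 units, below the 3,500 units limit. (l) applies (a current Class 4 Exemption Letter is held), but is set aside by (m): (m) is triggered — assessed value is $42,500, meeting the $41,000 threshold. (n) does not operate here (the baseline figure is 402, not under 402), so (m) stands. (d) remains available.

No — exception (d) applies; Hana's workshop is not required to register with the Waste Registry.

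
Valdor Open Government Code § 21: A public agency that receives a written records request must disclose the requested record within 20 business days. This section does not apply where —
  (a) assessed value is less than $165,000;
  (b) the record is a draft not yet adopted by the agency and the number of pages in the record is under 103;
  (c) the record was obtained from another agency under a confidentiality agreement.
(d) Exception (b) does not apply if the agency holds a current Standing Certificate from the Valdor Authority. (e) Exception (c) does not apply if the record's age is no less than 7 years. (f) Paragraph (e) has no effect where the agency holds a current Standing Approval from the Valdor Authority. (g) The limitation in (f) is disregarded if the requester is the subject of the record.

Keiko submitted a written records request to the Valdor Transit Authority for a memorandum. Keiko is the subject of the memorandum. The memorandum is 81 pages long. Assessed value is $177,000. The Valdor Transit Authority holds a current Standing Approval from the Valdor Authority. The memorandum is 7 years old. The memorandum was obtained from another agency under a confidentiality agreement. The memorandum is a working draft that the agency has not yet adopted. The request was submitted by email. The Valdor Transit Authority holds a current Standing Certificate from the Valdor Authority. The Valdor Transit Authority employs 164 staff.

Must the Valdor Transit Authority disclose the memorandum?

Exception (a) requires that assessed value is less than $165,000; but assessed value is $177,000, not less than $165,000, so (a) is unavailable.
All of (b)'s requirements are met (the memorandum is an unadopted draft; the number of pages in the record is 81, under the 103 limit). Turning to paragraph (d): (d) operates against (b): a current Standing Certificate is held. (b) is therefore removed.
Exception (c): the memorandum was obtained under a confidentiality agreement — every condition holds. But applying paragraphs (e)–(g): (e) operates against (c): the record's age is 7 years, meeting the 7 years threshold. (f) would limit (e) — a current Standing Approval is held — but (g) sets (f) aside: (g) applies — Keiko is the subject of the memorandum. Exception (c) does not apply.
No exception applies. The general rule governs.

Yes — the Valdor Transit Authority must disclose the memorandum.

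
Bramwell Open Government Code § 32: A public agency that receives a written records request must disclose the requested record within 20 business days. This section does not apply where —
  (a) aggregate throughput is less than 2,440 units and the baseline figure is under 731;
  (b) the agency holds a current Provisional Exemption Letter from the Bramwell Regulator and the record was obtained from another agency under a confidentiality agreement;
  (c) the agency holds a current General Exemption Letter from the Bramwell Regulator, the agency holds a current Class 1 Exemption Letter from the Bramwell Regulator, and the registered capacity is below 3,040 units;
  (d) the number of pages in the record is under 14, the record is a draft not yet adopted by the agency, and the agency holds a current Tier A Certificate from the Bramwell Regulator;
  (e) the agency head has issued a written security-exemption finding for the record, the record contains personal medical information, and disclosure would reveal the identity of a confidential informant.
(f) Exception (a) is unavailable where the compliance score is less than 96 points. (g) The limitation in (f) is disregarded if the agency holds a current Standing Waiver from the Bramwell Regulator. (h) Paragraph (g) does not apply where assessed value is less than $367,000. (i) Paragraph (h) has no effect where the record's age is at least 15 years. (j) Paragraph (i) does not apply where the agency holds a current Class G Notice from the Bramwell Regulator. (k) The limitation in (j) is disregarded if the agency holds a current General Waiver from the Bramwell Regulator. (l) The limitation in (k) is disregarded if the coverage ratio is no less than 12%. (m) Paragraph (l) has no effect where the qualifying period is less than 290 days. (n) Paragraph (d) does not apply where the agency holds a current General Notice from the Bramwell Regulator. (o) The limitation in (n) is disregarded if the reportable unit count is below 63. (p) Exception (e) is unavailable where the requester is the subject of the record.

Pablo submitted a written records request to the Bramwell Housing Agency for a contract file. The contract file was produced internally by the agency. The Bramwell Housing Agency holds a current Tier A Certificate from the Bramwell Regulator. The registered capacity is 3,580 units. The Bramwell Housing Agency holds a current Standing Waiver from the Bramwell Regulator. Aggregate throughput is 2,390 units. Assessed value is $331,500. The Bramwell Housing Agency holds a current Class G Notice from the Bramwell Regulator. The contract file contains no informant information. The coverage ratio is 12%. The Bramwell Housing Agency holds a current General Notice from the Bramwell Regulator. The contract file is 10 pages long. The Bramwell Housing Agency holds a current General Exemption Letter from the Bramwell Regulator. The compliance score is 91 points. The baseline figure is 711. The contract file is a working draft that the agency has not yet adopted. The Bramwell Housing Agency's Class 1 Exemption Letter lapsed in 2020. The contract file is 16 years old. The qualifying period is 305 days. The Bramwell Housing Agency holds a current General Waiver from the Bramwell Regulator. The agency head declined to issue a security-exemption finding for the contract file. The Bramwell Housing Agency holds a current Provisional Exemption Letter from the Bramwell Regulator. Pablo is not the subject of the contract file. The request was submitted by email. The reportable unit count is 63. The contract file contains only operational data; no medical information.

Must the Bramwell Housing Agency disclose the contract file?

Exception (a)'s conditions are all satisfied: aggregate throughput is 2,390 units, less than the 2,440 units limit; the baseline figure is 711, under the 731 limit. Turning to paragraphs (f)–(m): (f) operates against (a): the compliance score is 91 points, less than the 96 points limit. (g) would limit (f) — a current Standing Waiver is held — but (h) sets (g) aside: (h) operates against (g): assessed value is $331,500, less than the $367,000 limit. (i) would limit (h) — the record's age is 16 years, meeting the 15 years threshold — but (j) sets (i) aside: (j) is triggered — a current Class G Notice is held. (k) would limit (j) — a current General Waiver is held — but (l) sets (k) aside: (l) operates against (k): the coverage ratio is 12%, meeting the 12% threshold. (m) does not operate here (the qualifying period is 305 days, not less than 290 days), so (l) stands. (a) is therefore removed.
Exception (b) fails — the contract file was produced internally.
Exception (c) fails — the Class 1 Exemption Letter is not current.
Exception (d)'s conditions are all satisfied: the number of pages in the record is 10, under the 14 limit; the contract file is an unadopted draft; a current Tier A Certificate is held. But: (n) is engaged — a current General Notice is held. (o) does not operate here (the reportable unit count is 63, not below 63), so (n) stands. (d) is therefore removed.
Exception (e) requires that the agency head has issued a written security-exemption finding for the record; but the agency head declined to issue a security-exemption finding, so (e) is unavailable.
No exception applies. The general rule governs.

Yes — the Bramwell Housing Agency must disclose the contract file.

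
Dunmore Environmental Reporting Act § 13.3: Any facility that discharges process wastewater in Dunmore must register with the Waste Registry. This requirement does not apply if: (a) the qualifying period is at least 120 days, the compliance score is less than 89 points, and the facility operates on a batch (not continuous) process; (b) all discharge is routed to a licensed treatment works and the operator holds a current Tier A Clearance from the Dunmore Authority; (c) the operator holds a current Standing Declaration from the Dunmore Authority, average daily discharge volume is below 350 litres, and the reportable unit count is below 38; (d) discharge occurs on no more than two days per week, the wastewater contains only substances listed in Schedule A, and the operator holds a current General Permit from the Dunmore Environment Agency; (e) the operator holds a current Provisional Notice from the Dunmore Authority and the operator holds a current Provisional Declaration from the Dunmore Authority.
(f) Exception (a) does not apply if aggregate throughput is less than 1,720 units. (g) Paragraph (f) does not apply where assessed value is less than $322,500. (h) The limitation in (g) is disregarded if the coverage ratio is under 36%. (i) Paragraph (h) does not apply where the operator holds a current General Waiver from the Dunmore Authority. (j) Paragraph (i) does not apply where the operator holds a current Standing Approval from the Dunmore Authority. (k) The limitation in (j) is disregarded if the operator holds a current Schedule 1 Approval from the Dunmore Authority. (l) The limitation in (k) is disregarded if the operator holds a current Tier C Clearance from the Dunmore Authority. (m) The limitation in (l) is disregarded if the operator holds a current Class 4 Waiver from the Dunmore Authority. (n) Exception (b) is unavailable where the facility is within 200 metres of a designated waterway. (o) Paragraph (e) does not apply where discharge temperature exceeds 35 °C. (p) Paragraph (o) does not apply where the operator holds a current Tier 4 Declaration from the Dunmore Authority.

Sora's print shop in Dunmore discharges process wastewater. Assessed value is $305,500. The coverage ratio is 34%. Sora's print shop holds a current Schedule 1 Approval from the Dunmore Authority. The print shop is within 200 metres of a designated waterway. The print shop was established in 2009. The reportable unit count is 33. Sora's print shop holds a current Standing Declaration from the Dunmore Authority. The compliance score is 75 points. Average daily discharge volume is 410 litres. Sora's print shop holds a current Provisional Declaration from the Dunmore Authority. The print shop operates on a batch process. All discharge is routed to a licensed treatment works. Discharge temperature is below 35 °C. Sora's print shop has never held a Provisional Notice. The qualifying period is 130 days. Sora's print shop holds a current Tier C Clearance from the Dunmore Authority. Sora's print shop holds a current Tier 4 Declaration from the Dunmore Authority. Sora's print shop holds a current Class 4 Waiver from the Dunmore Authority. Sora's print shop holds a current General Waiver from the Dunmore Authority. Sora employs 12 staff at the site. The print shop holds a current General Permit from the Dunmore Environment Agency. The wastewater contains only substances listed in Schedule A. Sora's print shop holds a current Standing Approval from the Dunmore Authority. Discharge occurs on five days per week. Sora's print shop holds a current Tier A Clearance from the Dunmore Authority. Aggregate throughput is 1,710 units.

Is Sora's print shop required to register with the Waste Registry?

Exception (a): the qualifying period is 130 days, meeting the 120 days threshold; the compliance score is 75 points, less than the 89 points limit; the facility operates on a batch process — every condition holds. As to paragraphs (f)–(m): (f) would limit (a) — aggregate throughput is 1,710 units, less than the 1,720 units limit — but (g) sets (f) aside: (g) operates against (f): assessed value is $305,500, less than the $322,500 limit. (h) operates (the coverage ratio is 34%, under the 36% limit), but is itself disapplied by (i): (i) operates against (h): a current General Waiver is held. (j) would limit (i) — a current Standing Approval is held — but (k) sets (j) aside: (k) operates against (j): a current Schedule 1 Approval is held. (l) is triggered (a current Tier C Clearance is held), but is displaced by (m): (m) operates against (l): a current Class 4 Waiver is held. Exception (a) stands.
Exception (b)'s conditions are all satisfied: discharge is routed to a licensed treatment works; a current Tier A Clearance is held. Turning to paragraph (n): (n) operates against (b): the print shop is within 200 m of a designated waterway. Exception (b) does not apply.
Exception (c) fails — average daily discharge volume is 410 litres, not below 350 litres.
Exception (d) fails — discharge occurs on five days per week.
Exception (e) requires that the operator holds a current Provisional Notice from the Dunmore Authority; but no current Provisional Notice is held, so (e) is unavailable.

No — exception (a) applies; Sora's print shop is not required to register with the Waste Registry.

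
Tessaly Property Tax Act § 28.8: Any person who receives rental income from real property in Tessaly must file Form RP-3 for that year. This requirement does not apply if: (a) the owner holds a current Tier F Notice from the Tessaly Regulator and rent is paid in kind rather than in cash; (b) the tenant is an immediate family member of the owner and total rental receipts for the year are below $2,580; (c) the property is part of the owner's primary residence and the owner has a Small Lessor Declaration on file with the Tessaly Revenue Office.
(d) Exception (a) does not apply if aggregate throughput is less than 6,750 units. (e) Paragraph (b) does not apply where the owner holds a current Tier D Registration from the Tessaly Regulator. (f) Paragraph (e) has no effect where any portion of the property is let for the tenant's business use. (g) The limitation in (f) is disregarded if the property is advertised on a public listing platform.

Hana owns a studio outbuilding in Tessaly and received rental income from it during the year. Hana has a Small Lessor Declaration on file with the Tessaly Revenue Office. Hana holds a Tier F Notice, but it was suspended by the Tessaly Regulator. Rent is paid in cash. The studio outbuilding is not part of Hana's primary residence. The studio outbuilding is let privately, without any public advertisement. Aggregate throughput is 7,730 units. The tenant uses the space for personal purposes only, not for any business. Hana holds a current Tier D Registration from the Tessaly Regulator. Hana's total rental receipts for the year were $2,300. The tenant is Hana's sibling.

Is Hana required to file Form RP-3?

Exception (a) does not apply: the Tier F Notice is not current.
Exception (b): the tenant is an immediate family member; total rental receipts for the year are $2,300, below the $2,580 limit — every condition holds. But: (e) operates — a current Tier D Registration is held. (f) is not triggered (the space is used for personal purposes only), so (e) stands. (b) is therefore removed.
Exception (c) does not apply: the studio outbuilding is not part of the primary residence.
No exception is made out. Hana falls within the general rule.

Yes — Hana must file Form RP-3.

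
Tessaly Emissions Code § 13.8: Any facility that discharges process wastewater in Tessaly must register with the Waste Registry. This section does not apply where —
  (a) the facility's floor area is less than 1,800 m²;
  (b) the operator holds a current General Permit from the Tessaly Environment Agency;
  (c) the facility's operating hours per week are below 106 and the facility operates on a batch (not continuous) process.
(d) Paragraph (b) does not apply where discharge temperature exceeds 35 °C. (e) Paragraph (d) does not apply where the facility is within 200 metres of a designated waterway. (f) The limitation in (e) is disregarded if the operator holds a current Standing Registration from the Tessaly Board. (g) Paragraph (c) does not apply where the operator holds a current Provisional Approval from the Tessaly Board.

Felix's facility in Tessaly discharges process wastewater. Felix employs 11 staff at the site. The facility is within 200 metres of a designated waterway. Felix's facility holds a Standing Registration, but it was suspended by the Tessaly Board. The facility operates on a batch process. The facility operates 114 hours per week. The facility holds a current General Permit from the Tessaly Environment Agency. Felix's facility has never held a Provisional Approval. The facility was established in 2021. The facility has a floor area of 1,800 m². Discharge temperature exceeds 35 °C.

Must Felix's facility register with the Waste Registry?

No — exception (b) applies; Felix's facility is not required to register with the Waste Registry.

Exception (a) requires that the facility's floor area is less than 1,800 m²; but the facility's floor area is 1,800 m², not less than 1,800 m², so (a) is unavailable.
Exception (b): a current General Permit is held — every condition holds. Applying paragraphs (d)–(f): (d) is engaged (discharge temperature exceeds 35 °C), but is set aside by (e): (e) operates against (d): the facility is within 200 m of a designated waterway. (f), which would lift (e), is not triggered — there is no Standing Registration in force. So (b) applies.
Exception (c) requires that the facility's operating hours per week are below 106; but the facility's operating hours per week are 114, not below 106, so (c) is unavailable.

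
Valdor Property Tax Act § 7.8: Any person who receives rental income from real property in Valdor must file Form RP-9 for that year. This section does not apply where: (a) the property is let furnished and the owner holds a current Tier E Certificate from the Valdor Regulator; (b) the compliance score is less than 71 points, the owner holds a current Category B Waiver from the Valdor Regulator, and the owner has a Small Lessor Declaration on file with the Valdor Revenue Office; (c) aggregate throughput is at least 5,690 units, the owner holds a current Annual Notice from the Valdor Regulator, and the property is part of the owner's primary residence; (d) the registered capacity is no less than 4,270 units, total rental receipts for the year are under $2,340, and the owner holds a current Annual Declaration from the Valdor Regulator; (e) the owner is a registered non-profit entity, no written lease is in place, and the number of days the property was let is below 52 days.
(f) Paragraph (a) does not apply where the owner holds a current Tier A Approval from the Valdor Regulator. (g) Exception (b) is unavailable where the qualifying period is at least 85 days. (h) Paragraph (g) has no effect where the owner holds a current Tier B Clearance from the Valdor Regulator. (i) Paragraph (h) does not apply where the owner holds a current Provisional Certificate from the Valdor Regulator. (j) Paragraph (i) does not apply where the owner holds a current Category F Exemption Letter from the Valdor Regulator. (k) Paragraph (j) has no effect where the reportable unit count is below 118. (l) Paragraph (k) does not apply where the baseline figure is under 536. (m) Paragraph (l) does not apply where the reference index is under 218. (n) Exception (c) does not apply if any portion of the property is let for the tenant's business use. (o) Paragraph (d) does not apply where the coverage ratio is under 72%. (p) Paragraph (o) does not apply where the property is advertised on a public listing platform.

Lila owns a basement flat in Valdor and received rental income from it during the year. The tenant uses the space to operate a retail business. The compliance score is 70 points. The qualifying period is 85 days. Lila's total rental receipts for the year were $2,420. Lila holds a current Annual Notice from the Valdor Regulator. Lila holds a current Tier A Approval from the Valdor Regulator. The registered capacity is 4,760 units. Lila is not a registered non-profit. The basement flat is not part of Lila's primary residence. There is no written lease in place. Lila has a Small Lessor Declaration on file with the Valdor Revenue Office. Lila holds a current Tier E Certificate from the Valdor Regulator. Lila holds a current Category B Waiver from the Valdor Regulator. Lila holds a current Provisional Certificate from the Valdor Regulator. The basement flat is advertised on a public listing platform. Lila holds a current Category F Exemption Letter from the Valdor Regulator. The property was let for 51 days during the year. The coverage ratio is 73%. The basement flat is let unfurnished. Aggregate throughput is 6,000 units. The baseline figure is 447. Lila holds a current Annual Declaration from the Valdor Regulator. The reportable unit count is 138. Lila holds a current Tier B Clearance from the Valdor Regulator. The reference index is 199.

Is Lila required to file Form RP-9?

No — exception (b) applies; Lila is not required to file Form RP-9.

Exception (a) does not apply: the property is let unfurnished.
Exception (b) is satisfied on its face — the compliance score is 70 points, less than the 71 points limit; a current Category B Waiver is held; a Small Lessor Declaration is on file. Under paragraphs (g)–(m): (g) would limit (b) — the qualifying period is 85 days, meeting the 85 days threshold — but (h) sets (g) aside: (h) applies — a current Tier B Clearance is held. (i) is engaged (a current Provisional Certificate is held), but is overridden by (j): (j) applies — a current Category F Exemption Letter is held. (k), which would lift (j), is not engaged — the reportable unit count is 138, not below 118. So (b) applies.
Exception (c) fails — the basement flat is not part of the primary residence.
Exception (d) does not apply: total rental receipts for the year are $2,420, not under $2,340.
Exception (e) requires that the owner is a registered non-profit entity; but Lila is not a registered non-profit, so (e) is unavailable.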